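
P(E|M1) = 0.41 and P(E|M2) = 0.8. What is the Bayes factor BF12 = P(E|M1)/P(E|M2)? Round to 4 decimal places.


Bayes factor BF12 = P(E|M1) / P(E|M2)
= 0.41 / 0.8
= 0.5125

0.5125


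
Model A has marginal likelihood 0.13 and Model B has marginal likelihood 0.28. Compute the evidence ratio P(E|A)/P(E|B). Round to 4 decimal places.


Evidence ratio = P(E|A) / P(E|B)
= 0.13 / 0.28
= 0.4643

0.4643


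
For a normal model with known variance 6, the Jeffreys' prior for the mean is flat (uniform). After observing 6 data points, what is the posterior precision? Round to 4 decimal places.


Jeffreys' prior for normal mean (known variance) is flat.
Prior precision = 0.
Posterior precision = prior_prec + n/sigma^2 = 0 + 6/6
= 1.0

1.0


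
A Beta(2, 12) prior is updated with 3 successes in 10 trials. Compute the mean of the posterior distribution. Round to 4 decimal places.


After update: Beta(5, 19)
Mean = 5 / (5 + 19) = 5 / 24
= 0.2083

0.2083


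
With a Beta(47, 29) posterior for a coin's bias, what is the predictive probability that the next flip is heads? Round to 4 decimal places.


The predictive probability equals the posterior mean.
P(next = heads) = alpha / (alpha + beta)
= 47 / 76 = 0.6184

0.6184


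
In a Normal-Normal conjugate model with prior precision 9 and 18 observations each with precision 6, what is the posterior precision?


Posterior precision = prior precision + n * observation precision
= 9 + 18 * 6
= 9 + 108 = 117

117


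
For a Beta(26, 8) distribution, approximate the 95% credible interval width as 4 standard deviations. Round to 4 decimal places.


Variance of Beta(a,b) = ab / ((a+b)^2 * (a+b+1))
= 26*8 / ((34)^2 * 35)
= 0.0051
SD = sqrt(0.0051) = 0.0717
Width = 4 * SD = 0.2868

0.2868


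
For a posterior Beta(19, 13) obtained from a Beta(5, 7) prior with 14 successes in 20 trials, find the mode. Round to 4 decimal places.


Mode = (alpha - 1) / (alpha + beta - 2)
= 18 / 30
= 0.6

0.6


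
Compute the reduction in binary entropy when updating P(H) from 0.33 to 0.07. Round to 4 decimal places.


H_before = -p*log2(p) - (1-p)*log2(1-p) for p=0.33: 0.9149
H_after for p=0.07: 0.3659
Reduction = 0.9149 - 0.3659 = 0.549

0.549


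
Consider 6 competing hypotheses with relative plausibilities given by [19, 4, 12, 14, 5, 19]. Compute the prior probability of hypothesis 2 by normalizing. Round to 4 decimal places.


Sum of weights = 19 + 4 + 12 + 14 + 5 + 19 = 73
Normalized prior for H2 = 4 / 73
= 0.0548

0.0548


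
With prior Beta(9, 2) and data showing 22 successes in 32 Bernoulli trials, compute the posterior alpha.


Conjugate update: alpha_posterior = alpha_prior + k
= 9 + 22 = 31

31


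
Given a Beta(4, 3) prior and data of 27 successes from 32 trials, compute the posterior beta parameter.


Number of failures = 32 - 27 = 5
Posterior beta = 3 + 5 = 8

8


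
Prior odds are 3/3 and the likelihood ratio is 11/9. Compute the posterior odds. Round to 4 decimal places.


Posterior odds = prior odds * likelihood ratio
= (3/3) * (11/9)
= 33 / 27
= 1.2222

1.2222


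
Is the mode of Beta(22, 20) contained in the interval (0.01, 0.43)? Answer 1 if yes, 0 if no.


Mode = (a-1)/(a+b-2) = 21/40 = 0.525
Interval: (0.01, 0.43)
Contains mode? 0

0


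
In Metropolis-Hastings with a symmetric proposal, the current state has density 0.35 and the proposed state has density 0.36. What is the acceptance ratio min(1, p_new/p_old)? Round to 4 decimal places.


Ratio = p_new / p_old = 0.36 / 0.35 = 1.0286
Acceptance = min(1, 1.0286) = 1.0

1.0


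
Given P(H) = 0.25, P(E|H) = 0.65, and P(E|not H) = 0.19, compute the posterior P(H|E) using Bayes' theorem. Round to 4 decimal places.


By Bayes' theorem: P(H|E) = P(E|H)*P(H) / P(E)
P(E) = P(E|H)*P(H) + P(E|not H)*P(not H)
P(E) = 0.65*0.25 + 0.19*0.75 = 0.305
P(H|E) = 0.65*0.25 / 0.305 = 0.5328

0.5328


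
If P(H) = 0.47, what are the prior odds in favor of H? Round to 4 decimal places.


Prior odds = P(H) / (1 - P(H))
= 0.47 / 0.53
= 0.8868

0.8868


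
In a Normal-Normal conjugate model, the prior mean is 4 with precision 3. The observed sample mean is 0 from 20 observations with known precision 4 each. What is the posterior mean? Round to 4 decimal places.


Posterior precision = tau0 + n*tau = 3 + 20*4 = 83
Posterior mean = (tau0*mu0 + n*tau*xbar) / posterior_precision
= (3*4 + 20*4*0) / 83
= 12 / 83 = 0.1446

0.1446


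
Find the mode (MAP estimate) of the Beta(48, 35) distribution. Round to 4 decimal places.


For Beta(a,b) with a,b > 1:
Mode = (a-1)/(a+b-2) = (48-1)/(83-2)
= 47/81 = 0.5802

0.5802


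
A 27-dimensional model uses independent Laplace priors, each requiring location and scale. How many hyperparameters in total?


Per parameter: 2 (location and scale).
Total = 27 * 2 = 54

54


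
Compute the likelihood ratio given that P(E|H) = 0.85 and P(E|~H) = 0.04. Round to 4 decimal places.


LR = P(E|H) / P(E|~H)
= 0.85 / 0.04 = 21.25

21.25


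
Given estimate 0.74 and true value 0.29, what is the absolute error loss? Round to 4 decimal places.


Absolute error = |estimate - true|
= |0.45| = 0.45

0.45


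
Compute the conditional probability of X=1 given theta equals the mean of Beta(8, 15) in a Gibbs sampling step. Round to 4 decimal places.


Mean of Beta(8, 15) = 0.3478
P(X=1 | theta=0.3478) = 0.3478

0.3478


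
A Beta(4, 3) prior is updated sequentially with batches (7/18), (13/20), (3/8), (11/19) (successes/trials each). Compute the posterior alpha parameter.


Sequential conjugate updating is equivalent to a single batch update.
Total successes across all batches = 34
alpha_posterior = alpha_prior + total_successes = 4 + 34
= 38

38


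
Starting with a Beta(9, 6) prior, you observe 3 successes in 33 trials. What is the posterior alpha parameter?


For a Beta-Binomial conjugate model:
Posterior alpha = prior alpha + number of successes
= 9 + 3 = 12

12


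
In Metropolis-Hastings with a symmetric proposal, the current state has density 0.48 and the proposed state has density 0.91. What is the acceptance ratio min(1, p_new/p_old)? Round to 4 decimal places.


Ratio = p_new / p_old = 0.91 / 0.48 = 1.8958
Acceptance = min(1, 1.8958) = 1.0

1.0


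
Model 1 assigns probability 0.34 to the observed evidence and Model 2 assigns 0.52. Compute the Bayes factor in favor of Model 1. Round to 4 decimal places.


BF = P(data|M1) / P(data|M2)
= 0.34 / 0.52 = 0.6538

0.6538


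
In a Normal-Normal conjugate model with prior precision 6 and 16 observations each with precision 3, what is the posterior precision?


Posterior precision = prior precision + n * observation precision
= 6 + 16 * 3
= 6 + 48 = 54

54


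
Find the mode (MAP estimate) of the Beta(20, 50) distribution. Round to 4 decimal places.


For Beta(a,b) with a,b > 1:
Mode = (a-1)/(a+b-2) = (20-1)/(70-2)
= 19/68 = 0.2794

0.2794


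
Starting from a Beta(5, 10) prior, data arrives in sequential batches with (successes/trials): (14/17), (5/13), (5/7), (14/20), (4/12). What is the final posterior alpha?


In sequential Bayesian updating, we sum all successes.
Total successes = 42
Final alpha = 5 + 42 = 47

47


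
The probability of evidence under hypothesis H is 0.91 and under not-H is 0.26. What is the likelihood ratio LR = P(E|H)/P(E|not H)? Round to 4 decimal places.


LR = 0.91 / 0.26
= 3.5

3.5


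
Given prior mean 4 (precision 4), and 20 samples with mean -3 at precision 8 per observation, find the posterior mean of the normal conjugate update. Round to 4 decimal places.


The posterior mean is a precision-weighted average of prior and data.
Post. prec. = 4 + 160 = 164
Post. mean = (16 + -480)/164 = -464/164 = -2.8293

-2.8293


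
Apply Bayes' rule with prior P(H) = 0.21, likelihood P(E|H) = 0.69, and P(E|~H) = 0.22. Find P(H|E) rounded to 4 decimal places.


Step 1: Compute marginal P(E) = P(E|H)P(H) + P(E|~H)P(~H)
= 0.69*0.21 + 0.22*0.79 = 0.3187
Step 2: P(H|E) = P(E|H)P(H)/P(E) = 0.1449/0.3187
= 0.4547

0.4547


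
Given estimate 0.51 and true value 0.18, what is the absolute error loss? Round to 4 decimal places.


Absolute error = |estimate - true|
= |0.33| = 0.33

0.33


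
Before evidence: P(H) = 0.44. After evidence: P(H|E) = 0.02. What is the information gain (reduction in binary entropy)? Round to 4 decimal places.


Prior entropy = 0.9896
Posterior entropy = 0.1414
Information gain = 0.9896 - 0.1414 = 0.8481

0.8481


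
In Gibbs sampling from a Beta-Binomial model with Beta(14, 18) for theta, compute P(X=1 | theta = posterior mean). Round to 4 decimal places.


Posterior mean = alpha/(alpha+beta) = 14/32 = 0.4375
P(X=1|theta=mean) = theta = 0.4375

0.4375


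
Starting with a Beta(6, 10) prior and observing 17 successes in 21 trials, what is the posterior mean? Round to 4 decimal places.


Posterior parameters: alpha = 6 + 17 = 23
beta = 10 + 4 = 14
Posterior mean = alpha / (alpha + beta) = 23 / 37
= 0.6216

0.6216


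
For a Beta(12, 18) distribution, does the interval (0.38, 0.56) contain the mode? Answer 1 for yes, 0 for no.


Mode of Beta(a,b) = (a-1)/(a+b-2)
= (12-1)/(12+18-2) = 0.3929
Check: 0.38 <= 0.3929 <= 0.56?
Result: 1

1


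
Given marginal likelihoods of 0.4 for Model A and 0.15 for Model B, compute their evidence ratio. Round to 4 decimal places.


Ratio = ML(A) / ML(B) = 0.4/0.15
= 2.6667

2.6667


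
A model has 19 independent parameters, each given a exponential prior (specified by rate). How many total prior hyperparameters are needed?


Each exponential prior needs 1 hyperparameter (rate).
Total = 1 * 19 = 19

19


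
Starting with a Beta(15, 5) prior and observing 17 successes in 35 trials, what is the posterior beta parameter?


Posterior beta = prior beta + failures
Failures = 35 - 17 = 18
beta_post = 5 + 18 = 23

23


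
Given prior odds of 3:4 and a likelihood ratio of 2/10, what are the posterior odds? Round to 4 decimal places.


Posterior odds = prior odds * LR
Prior odds = 3/4 = 0.75
LR = 2/10 = 0.2
Posterior odds = 0.75 * 0.2 = 0.15

0.15


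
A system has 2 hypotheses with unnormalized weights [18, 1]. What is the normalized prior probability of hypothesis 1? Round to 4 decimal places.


The normalized prior is the weight divided by the total.
Total weight = 19
P(H1) = 18 / 19 = 0.9474

0.9474


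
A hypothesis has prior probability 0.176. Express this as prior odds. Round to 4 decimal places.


Odds = P(H) / P(not H) = 0.176 / 0.824
= 0.2136

0.2136


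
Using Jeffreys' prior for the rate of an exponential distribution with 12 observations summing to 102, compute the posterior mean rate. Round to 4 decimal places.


Jeffreys' prior leads to posterior Gamma(12, 102).
Mean = 12/102 = 0.1176

0.1176


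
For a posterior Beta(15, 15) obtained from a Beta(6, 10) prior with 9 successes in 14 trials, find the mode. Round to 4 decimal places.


Mode = (alpha - 1) / (alpha + beta - 2)
= 14 / 28
= 0.5

0.5


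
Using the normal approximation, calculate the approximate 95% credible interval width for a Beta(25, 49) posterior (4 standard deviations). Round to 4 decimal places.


Var(Beta) = 25*49/(74^2 * 75) = 0.003
SD = 0.0546
Width ~ 4*SD = 0.2185

0.2185


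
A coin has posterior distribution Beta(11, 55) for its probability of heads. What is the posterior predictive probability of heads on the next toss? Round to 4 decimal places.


Posterior predictive = E[theta] = alpha/(alpha+beta)
= 11/66
= 0.1667

0.1667


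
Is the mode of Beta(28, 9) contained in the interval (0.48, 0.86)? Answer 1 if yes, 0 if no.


Mode = (a-1)/(a+b-2) = 27/35 = 0.7714
Interval: (0.48, 0.86)
Contains mode? 1

1


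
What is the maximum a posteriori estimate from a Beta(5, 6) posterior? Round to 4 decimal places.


The MAP estimate equals the mode of the distribution.
Mode of Beta(a,b) = (a-1)/(a+b-2)
= 4/9
= 0.4444

0.4444


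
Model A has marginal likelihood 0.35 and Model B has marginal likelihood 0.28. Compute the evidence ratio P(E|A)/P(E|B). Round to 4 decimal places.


Evidence ratio = P(E|A) / P(E|B)
= 0.35 / 0.28
= 1.25

1.25


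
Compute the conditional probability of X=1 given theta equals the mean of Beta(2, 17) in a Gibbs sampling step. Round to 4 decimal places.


Mean of Beta(2, 17) = 0.1053
P(X=1 | theta=0.1053) = 0.1053

0.1053


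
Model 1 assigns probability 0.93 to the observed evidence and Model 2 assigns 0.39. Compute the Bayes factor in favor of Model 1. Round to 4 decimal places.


BF = P(data|M1) / P(data|M2)
= 0.93 / 0.39 = 2.3846

2.3846


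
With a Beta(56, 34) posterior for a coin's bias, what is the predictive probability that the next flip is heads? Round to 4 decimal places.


The predictive probability equals the posterior mean.
P(next = heads) = alpha / (alpha + beta)
= 56 / 90 = 0.6222

0.6222


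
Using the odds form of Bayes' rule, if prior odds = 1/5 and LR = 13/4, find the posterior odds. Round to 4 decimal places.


Bayes' rule in odds form: posterior odds = prior odds * LR
= (1 * 13) / (5 * 4)
= 13/20 = 0.65

0.65


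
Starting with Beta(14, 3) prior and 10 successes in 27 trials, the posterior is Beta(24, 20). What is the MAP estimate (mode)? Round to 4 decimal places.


The mode of Beta(a, b) when a > 1 and b > 1 is (a-1)/(a+b-2)
= (24 - 1) / (24 + 20 - 2)
= 23 / 42
= 0.5476

0.5476


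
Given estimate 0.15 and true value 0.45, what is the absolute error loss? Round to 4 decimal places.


Absolute error = |estimate - true|
= |-0.3| = 0.3

0.3


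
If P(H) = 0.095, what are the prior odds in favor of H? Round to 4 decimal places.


Prior odds = P(H) / (1 - P(H))
= 0.095 / 0.905
= 0.105

0.105


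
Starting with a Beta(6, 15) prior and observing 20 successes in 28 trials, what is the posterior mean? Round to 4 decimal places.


Posterior parameters: alpha = 6 + 20 = 26
beta = 15 + 8 = 23
Posterior mean = alpha / (alpha + beta) = 26 / 49
= 0.5306

0.5306


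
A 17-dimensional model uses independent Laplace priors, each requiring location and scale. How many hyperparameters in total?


Per parameter: 2 (location and scale).
Total = 17 * 2 = 34

34


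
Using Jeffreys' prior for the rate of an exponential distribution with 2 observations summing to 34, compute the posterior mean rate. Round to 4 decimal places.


Jeffreys' prior leads to posterior Gamma(2, 34).
Mean = 2/34 = 0.0588

0.0588


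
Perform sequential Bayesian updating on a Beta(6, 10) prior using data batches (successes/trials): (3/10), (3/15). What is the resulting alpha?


Accumulate successes: 6
Posterior alpha = prior alpha + sum of successes
= 6 + 6 = 12

12


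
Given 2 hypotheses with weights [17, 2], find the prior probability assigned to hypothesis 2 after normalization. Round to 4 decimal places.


To normalize, divide each weight by the sum of all weights.
Sum = 19
Prior(H2) = 2/19 = 0.1053

0.1053


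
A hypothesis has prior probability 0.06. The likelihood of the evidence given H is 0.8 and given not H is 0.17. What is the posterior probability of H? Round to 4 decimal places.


Using Bayes' theorem:
P(E) = 0.06 * 0.8 + 0.94 * 0.17
P(E) = 0.2078
P(H|E) = (0.06 * 0.8) / 0.2078 = 0.231

0.231


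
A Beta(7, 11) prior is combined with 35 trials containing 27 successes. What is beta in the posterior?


In conjugate updating:
beta_posterior = beta_prior + (n - k)
= 11 + (35 - 27)
= 11 + 8 = 19

19


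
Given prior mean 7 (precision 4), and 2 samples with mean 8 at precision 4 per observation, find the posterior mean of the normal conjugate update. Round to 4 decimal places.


The posterior mean is a precision-weighted average of prior and data.
Post. prec. = 4 + 8 = 12
Post. mean = (28 + 64)/12 = 92/12 = 7.6667

7.6667


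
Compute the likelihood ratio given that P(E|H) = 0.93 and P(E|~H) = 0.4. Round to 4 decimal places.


LR = P(E|H) / P(E|~H)
= 0.93 / 0.4 = 2.325

2.325


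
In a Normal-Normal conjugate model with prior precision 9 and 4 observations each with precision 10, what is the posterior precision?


Posterior precision = prior precision + n * observation precision
= 9 + 4 * 10
= 9 + 40 = 49

49


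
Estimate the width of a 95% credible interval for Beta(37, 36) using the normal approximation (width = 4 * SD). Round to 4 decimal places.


For Beta(a,b): Var = ab/((a+b)^2(a+b+1))
Var = 0.0034, SD = 0.0581
Approximate 95% CI width = 4 * 0.0581 = 0.2325

0.2325


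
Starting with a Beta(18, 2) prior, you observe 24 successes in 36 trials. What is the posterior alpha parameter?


For a Beta-Binomial conjugate model:
Posterior alpha = prior alpha + number of successes
= 18 + 24 = 42

42


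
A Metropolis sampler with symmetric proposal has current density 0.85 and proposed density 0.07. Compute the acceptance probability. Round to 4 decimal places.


For symmetric proposals, acceptance = min(1, pi(x*)/pi(x))
= min(1, 0.07/0.85)
= min(1, 0.0824) = 0.0824

0.0824


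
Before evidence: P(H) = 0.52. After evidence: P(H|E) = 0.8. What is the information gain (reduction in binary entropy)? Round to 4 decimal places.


Prior entropy = 0.9988
Posterior entropy = 0.7219
Information gain = 0.9988 - 0.7219 = 0.2769

0.2769


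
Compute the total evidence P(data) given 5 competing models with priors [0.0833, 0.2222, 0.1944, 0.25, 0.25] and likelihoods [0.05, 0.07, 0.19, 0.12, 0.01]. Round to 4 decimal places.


Marginal likelihood = sum P(model_i) * P(data|model_i)
Model 1: 0.0833 * 0.05 = 0.0042
Model 2: 0.2222 * 0.07 = 0.0156
Model 3: 0.1944 * 0.19 = 0.0369
Model 4: 0.25 * 0.12 = 0.03
Model 5: 0.25 * 0.01 = 0.0025
Total = 0.0892

0.0892


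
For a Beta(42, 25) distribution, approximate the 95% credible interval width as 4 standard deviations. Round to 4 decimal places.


Variance of Beta(a,b) = ab / ((a+b)^2 * (a+b+1))
= 42*25 / ((67)^2 * 68)
= 0.0034
SD = sqrt(0.0034) = 0.0586
Width = 4 * SD = 0.2346

0.2346


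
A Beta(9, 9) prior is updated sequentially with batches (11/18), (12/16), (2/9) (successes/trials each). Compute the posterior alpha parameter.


Sequential conjugate updating is equivalent to a single batch update.
Total successes across all batches = 25
alpha_posterior = alpha_prior + total_successes = 9 + 25
= 34

34


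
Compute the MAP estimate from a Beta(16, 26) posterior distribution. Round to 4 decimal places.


MAP = mode of Beta distribution
= (alpha - 1)/(alpha + beta - 2)
= (16-1)/(16+26-2)
= 15/40 = 0.375

0.375


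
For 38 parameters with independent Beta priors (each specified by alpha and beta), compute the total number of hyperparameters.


A Beta prior has 2 hyperparameters per parameter.
Total = 38 * 2 = 76

76


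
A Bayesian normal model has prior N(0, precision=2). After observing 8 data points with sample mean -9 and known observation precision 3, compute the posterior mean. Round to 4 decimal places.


Posterior mean = (prior_precision * prior_mean + n * data_precision * data_mean) / (prior_precision + n * data_precision)
Numerator = 2*0 + 8*3*-9 = -216
Denominator = 2 + 8*3 = 26
Posterior mean = -8.3077

-8.3077


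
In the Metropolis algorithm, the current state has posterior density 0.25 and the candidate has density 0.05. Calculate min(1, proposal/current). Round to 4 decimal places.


Ratio = 0.05/0.25 = 0.2
Acceptance probability = min(1, 0.2)
= 0.2

0.2


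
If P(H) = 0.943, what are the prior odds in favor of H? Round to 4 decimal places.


Prior odds = P(H) / (1 - P(H))
= 0.943 / 0.057
= 16.5439

16.5439


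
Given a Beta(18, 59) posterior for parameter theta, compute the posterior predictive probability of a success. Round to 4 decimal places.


For a Beta-Bernoulli model, the predictive probability is the mean:
P(success) = 18/(18+59) = 18/77 = 0.2338

0.2338


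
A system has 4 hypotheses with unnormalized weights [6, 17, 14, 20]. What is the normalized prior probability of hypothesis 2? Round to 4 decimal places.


The normalized prior is the weight divided by the total.
Total weight = 57
P(H2) = 17 / 57 = 0.2982

0.2982


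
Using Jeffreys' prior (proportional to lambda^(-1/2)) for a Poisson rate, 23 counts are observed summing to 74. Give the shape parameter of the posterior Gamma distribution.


Conjugate update: Gamma(prior_shape + S, prior_rate + n).
Prior shape = 0.5, prior rate = 0.
Posterior shape = 0.5 + S = 0.5 + 74 = 74.5

74.5


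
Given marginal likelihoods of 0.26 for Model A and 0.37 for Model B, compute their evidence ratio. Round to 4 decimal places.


Ratio = ML(A) / ML(B) = 0.26/0.37
= 0.7027

0.7027


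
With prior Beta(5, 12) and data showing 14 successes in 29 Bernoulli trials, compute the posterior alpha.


Conjugate update: alpha_posterior = alpha_prior + k
= 5 + 14 = 19

19


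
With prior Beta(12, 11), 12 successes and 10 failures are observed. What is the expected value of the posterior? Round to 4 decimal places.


Posterior = Beta(24, 21)
E[theta] = alpha/(alpha+beta)
= 24/45 = 0.5333

0.5333


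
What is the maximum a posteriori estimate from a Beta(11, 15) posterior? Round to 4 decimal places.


The MAP estimate equals the mode of the distribution.
Mode of Beta(a,b) = (a-1)/(a+b-2)
= 10/24
= 0.4167

0.4167


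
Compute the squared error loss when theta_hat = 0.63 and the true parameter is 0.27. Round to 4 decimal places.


L = (theta_hat - theta_true)^2
= (0.63 - 0.27)^2
= 0.36^2 = 0.1296

0.1296


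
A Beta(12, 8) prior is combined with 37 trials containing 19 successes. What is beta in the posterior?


In conjugate updating:
beta_posterior = beta_prior + (n - k)
= 8 + (37 - 19)
= 8 + 18 = 26

26


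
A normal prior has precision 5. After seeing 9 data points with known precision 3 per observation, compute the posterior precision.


In the conjugate normal model, precisions add:
tau_posterior = tau_prior + n * tau_data
= 5 + 9*3 = 32

32


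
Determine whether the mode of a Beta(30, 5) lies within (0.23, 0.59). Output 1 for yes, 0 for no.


First find the mode: (a-1)/(a+b-2) = 0.8788
Is 0.8788 in (0.23, 0.59)? 0

0


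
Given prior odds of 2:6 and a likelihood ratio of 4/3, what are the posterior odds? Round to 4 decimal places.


Posterior odds = prior odds * LR
Prior odds = 2/6 = 0.3333
LR = 4/3 = 1.3333
Posterior odds = 0.3333 * 1.3333 = 0.4444

0.4444


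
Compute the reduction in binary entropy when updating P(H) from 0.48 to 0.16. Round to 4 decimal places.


H_before = -p*log2(p) - (1-p)*log2(1-p) for p=0.48: 0.9988
H_after for p=0.16: 0.6343
Reduction = 0.9988 - 0.6343 = 0.3645

0.3645


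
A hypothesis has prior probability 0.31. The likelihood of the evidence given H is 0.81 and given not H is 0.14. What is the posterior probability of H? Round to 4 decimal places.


Using Bayes' theorem:
P(E) = 0.31 * 0.81 + 0.69 * 0.14
P(E) = 0.3477
P(H|E) = (0.31 * 0.81) / 0.3477 = 0.7222

0.7222


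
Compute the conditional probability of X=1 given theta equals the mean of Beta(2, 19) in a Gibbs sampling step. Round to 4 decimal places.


Mean of Beta(2, 19) = 0.0952
P(X=1 | theta=0.0952) = 0.0952

0.0952


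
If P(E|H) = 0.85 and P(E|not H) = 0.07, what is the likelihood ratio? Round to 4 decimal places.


Likelihood ratio = P(E|H) / P(E|not H)
= 0.85 / 0.07
= 12.1429

12.1429


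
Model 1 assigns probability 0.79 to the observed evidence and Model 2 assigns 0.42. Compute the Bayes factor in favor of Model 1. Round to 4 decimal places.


BF = P(data|M1) / P(data|M2)
= 0.79 / 0.42 = 1.881

1.881


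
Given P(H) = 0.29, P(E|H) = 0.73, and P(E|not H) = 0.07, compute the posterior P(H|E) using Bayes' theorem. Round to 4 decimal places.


By Bayes' theorem: P(H|E) = P(E|H)*P(H) / P(E)
P(E) = P(E|H)*P(H) + P(E|not H)*P(not H)
P(E) = 0.73*0.29 + 0.07*0.71 = 0.2614
P(H|E) = 0.73*0.29 / 0.2614 = 0.8099

0.8099


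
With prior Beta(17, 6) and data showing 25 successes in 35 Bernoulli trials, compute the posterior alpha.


Conjugate update: alpha_posterior = alpha_prior + k
= 17 + 25 = 42

42


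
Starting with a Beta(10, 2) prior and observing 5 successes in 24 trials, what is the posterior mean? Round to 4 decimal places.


Posterior parameters: alpha = 10 + 5 = 15
beta = 2 + 19 = 21
Posterior mean = alpha / (alpha + beta) = 15 / 36
= 0.4167

0.4167


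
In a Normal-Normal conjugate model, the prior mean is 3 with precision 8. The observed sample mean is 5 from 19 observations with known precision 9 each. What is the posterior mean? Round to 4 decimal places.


Posterior precision = tau0 + n*tau = 8 + 19*9 = 179
Posterior mean = (tau0*mu0 + n*tau*xbar) / posterior_precision
= (8*3 + 19*9*5) / 179
= 879 / 179 = 4.9106

4.9106


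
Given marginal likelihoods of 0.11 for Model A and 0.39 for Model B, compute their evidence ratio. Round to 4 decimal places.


Ratio = ML(A) / ML(B) = 0.11/0.39
= 0.2821

0.2821


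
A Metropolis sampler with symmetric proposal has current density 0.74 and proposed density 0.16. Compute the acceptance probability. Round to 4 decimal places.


For symmetric proposals, acceptance = min(1, pi(x*)/pi(x))
= min(1, 0.16/0.74)
= min(1, 0.2162) = 0.2162

0.2162


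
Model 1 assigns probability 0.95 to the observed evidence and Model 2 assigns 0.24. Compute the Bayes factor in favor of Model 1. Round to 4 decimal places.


BF = P(data|M1) / P(data|M2)
= 0.95 / 0.24 = 3.9583

3.9583


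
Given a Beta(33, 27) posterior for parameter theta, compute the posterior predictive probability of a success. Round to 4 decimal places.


For a Beta-Bernoulli model, the predictive probability is the mean:
P(success) = 33/(33+27) = 33/60 = 0.55

0.55


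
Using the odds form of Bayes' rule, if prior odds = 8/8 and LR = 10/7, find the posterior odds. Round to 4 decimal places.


Bayes' rule in odds form: posterior odds = prior odds * LR
= (8 * 10) / (8 * 7)
= 80/56 = 1.4286

1.4286


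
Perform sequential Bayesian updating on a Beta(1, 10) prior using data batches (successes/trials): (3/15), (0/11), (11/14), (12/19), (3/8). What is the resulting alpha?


Accumulate successes: 29
Posterior alpha = prior alpha + sum of successes
= 1 + 29 = 30

30


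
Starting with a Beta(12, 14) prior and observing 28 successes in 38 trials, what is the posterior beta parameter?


Posterior beta = prior beta + failures
Failures = 38 - 28 = 10
beta_post = 14 + 10 = 24

24


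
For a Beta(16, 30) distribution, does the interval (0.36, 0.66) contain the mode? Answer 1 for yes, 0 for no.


Mode of Beta(a,b) = (a-1)/(a+b-2)
= (16-1)/(16+30-2) = 0.3409
Check: 0.36 <= 0.3409 <= 0.66?
Result: 0

0


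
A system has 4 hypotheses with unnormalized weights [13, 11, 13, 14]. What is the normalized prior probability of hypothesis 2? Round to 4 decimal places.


The normalized prior is the weight divided by the total.
Total weight = 51
P(H2) = 11 / 51 = 0.2157

0.2157


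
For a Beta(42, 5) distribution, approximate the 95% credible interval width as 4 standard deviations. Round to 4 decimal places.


Variance of Beta(a,b) = ab / ((a+b)^2 * (a+b+1))
= 42*5 / ((47)^2 * 48)
= 0.002
SD = sqrt(0.002) = 0.0445
Width = 4 * SD = 0.178

0.178


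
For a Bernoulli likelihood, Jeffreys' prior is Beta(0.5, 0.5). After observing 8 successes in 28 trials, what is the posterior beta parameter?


Jeffreys' prior for Bernoulli is Beta(0.5, 0.5).
Posterior is Beta(0.5 + k, 0.5 + n - k).
Posterior beta = 0.5 + (n - k) = 0.5 + 20 = 20.5

20.5


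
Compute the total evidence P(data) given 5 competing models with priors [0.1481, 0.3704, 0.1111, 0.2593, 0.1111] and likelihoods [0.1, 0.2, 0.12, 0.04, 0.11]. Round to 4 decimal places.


Marginal likelihood = sum P(model_i) * P(data|model_i)
Model 1: 0.1481 * 0.1 = 0.0148
Model 2: 0.3704 * 0.2 = 0.0741
Model 3: 0.1111 * 0.12 = 0.0133
Model 4: 0.2593 * 0.04 = 0.0104
Model 5: 0.1111 * 0.11 = 0.0122
Total = 0.1248

0.1248


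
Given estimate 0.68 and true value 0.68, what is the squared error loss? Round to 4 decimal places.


Squared error = (estimate - true)^2
Difference = 0.0
Loss = 0.0^2 = 0.0

0.0


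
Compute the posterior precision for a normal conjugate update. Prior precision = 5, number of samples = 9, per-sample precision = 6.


tau_post = tau_0 + n * tau
= 5 + 9 * 6 = 59

59


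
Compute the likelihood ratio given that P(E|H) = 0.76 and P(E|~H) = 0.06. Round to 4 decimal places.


LR = P(E|H) / P(E|~H)
= 0.76 / 0.06 = 12.6667

12.6667


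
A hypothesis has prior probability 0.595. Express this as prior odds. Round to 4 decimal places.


Odds = P(H) / P(not H) = 0.595 / 0.405
= 1.4691

1.4691


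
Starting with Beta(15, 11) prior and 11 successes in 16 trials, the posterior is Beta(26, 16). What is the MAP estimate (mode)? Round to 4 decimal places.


The mode of Beta(a, b) when a > 1 and b > 1 is (a-1)/(a+b-2)
= (26 - 1) / (26 + 16 - 2)
= 25 / 40
= 0.625

0.625


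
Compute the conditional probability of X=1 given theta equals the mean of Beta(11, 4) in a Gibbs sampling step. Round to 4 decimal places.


Mean of Beta(11, 4) = 0.7333
P(X=1 | theta=0.7333) = 0.7333

0.7333


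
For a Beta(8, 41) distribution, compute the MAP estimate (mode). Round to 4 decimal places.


MAP = mode = (a-1)/(a+b-2)
= (8-1)/(8+41-2)
= 7/47 = 0.1489

0.1489


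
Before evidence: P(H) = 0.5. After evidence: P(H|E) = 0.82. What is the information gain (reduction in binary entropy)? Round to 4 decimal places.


Prior entropy = 1.0
Posterior entropy = 0.6801
Information gain = 1.0 - 0.6801 = 0.3199

0.3199


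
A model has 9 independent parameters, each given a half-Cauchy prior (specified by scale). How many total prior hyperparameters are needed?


Each half-Cauchy prior needs 1 hyperparameter (scale).
Total = 1 * 9 = 9

9


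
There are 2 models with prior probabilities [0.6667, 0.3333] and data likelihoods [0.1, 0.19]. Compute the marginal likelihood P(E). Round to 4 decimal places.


P(E) = sum over models of P(M_i) * P(E|M_i)
= 0.6667*0.1 + 0.3333*0.19
= 0.13

0.13


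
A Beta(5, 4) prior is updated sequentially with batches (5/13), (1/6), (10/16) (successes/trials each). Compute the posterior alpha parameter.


Sequential conjugate updating is equivalent to a single batch update.
Total successes across all batches = 16
alpha_posterior = alpha_prior + total_successes = 5 + 16
= 21

21


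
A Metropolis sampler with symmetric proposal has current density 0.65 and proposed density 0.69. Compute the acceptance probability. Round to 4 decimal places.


For symmetric proposals, acceptance = min(1, pi(x*)/pi(x))
= min(1, 0.69/0.65)
= min(1, 1.0615) = 1.0

1.0


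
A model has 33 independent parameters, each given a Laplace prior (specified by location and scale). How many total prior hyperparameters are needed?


Each Laplace prior needs 2 hyperparameters (location and scale).
Total = 2 * 33 = 66

66


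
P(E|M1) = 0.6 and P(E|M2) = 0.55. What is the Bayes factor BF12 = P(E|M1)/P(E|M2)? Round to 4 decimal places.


Bayes factor BF12 = P(E|M1) / P(E|M2)
= 0.6 / 0.55
= 1.0909

1.0909


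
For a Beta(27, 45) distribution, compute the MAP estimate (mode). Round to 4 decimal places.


MAP = mode = (a-1)/(a+b-2)
= (27-1)/(27+45-2)
= 26/70 = 0.3714

0.3714


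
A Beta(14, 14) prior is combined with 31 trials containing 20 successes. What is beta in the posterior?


In conjugate updating:
beta_posterior = beta_prior + (n - k)
= 14 + (31 - 20)
= 14 + 11 = 25

25


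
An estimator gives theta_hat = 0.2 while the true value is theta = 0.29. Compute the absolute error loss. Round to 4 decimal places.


The absolute error loss is |theta_hat - theta|
= |0.2 - 0.29|
= 0.09

0.09


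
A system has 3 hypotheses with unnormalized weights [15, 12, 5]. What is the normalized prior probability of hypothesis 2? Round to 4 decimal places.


The normalized prior is the weight divided by the total.
Total weight = 32
P(H2) = 12 / 32 = 0.375

0.375


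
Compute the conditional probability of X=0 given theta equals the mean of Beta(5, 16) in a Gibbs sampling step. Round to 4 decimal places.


Mean of Beta(5, 16) = 0.2381
P(X=0 | theta=0.2381) = 0.7619

0.7619


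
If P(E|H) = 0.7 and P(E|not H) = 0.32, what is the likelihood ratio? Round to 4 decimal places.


Likelihood ratio = P(E|H) / P(E|not H)
= 0.7 / 0.32
= 2.1875

2.1875


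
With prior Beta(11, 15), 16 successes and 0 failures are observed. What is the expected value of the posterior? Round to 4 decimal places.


Posterior = Beta(27, 15)
E[theta] = alpha/(alpha+beta)
= 27/42 = 0.6429

0.6429


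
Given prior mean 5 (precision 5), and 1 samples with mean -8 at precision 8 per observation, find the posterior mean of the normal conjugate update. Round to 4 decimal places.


The posterior mean is a precision-weighted average of prior and data.
Post. prec. = 5 + 8 = 13
Post. mean = (25 + -64)/13 = -39/13 = -3.0

-3.0


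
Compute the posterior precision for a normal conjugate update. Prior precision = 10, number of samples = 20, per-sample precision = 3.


tau_post = tau_0 + n * tau
= 10 + 20 * 3 = 70

70


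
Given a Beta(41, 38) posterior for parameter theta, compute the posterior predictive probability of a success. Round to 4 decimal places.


For a Beta-Bernoulli model, the predictive probability is the mean:
P(success) = 41/(41+38) = 41/79 = 0.519

0.519


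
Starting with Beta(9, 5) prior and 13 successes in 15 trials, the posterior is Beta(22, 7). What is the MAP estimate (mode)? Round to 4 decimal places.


The mode of Beta(a, b) when a > 1 and b > 1 is (a-1)/(a+b-2)
= (22 - 1) / (22 + 7 - 2)
= 21 / 27
= 0.7778

0.7778


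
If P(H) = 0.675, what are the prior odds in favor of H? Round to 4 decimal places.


Prior odds = P(H) / (1 - P(H))
= 0.675 / 0.325
= 2.0769

2.0769


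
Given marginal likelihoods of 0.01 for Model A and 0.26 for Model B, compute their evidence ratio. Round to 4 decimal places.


Ratio = ML(A) / ML(B) = 0.01/0.26
= 0.0385

0.0385


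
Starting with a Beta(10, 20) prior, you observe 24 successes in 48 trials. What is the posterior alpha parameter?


For a Beta-Binomial conjugate model:
Posterior alpha = prior alpha + number of successes
= 10 + 24 = 34

34


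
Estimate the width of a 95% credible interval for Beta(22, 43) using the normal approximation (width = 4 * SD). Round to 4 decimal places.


For Beta(a,b): Var = ab/((a+b)^2(a+b+1))
Var = 0.0034, SD = 0.0582
Approximate 95% CI width = 4 * 0.0582 = 0.233

0.233


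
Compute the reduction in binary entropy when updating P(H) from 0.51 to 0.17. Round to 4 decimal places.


H_before = -p*log2(p) - (1-p)*log2(1-p) for p=0.51: 0.9997
H_after for p=0.17: 0.6577
Reduction = 0.9997 - 0.6577 = 0.342

0.342


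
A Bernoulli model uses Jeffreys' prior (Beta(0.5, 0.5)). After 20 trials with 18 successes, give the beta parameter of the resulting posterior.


Posterior = Beta(prior_alpha + successes, prior_beta + failures)
= Beta(0.5 + 18, 0.5 + 2)
Posterior beta = 0.5 + (n - k) = 0.5 + 2 = 2.5

2.5


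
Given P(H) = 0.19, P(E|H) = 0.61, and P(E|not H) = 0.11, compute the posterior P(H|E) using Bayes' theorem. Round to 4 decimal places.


By Bayes' theorem: P(H|E) = P(E|H)*P(H) / P(E)
P(E) = P(E|H)*P(H) + P(E|not H)*P(not H)
P(E) = 0.61*0.19 + 0.11*0.81 = 0.205
P(H|E) = 0.61*0.19 / 0.205 = 0.5654

0.5654


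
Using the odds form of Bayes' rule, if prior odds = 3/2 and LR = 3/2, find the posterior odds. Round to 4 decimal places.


Bayes' rule in odds form: posterior odds = prior odds * LR
= (3 * 3) / (2 * 2)
= 9/4 = 2.25

2.25


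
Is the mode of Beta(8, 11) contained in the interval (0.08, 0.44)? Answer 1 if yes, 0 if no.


Mode = (a-1)/(a+b-2) = 7/17 = 0.4118
Interval: (0.08, 0.44)
Contains mode? 1

1


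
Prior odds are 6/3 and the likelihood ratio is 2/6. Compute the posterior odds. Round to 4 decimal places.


Posterior odds = prior odds * likelihood ratio
= (6/3) * (2/6)
= 12 / 18
= 0.6667

0.6667


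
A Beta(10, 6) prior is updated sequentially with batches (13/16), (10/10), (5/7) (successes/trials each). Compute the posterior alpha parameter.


Sequential conjugate updating is equivalent to a single batch update.
Total successes across all batches = 28
alpha_posterior = alpha_prior + total_successes = 10 + 28
= 38

38


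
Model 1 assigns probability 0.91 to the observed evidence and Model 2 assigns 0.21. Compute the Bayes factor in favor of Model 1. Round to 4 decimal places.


BF = P(data|M1) / P(data|M2)
= 0.91 / 0.21 = 4.3333

4.3333


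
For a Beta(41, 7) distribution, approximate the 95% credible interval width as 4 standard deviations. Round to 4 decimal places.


Variance of Beta(a,b) = ab / ((a+b)^2 * (a+b+1))
= 41*7 / ((48)^2 * 49)
= 0.0025
SD = sqrt(0.0025) = 0.0504
Width = 4 * SD = 0.2017

0.2017


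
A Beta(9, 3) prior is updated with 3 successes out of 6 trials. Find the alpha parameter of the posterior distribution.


In the Beta-Binomial conjugate update:
alpha_post = alpha_prior + successes
= 9 + 3
= 12

12


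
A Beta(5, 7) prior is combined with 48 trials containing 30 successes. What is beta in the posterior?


In conjugate updating:
beta_posterior = beta_prior + (n - k)
= 7 + (48 - 30)
= 7 + 18 = 25

25


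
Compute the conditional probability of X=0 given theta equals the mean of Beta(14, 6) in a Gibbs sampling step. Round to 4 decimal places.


Mean of Beta(14, 6) = 0.7
P(X=0 | theta=0.7) = 0.3

0.3


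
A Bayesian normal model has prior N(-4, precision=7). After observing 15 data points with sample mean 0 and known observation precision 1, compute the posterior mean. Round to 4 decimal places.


Posterior mean = (prior_precision * prior_mean + n * data_precision * data_mean) / (prior_precision + n * data_precision)
Numerator = 7*-4 + 15*1*0 = -28
Denominator = 7 + 15*1 = 22
Posterior mean = -1.2727

-1.2727


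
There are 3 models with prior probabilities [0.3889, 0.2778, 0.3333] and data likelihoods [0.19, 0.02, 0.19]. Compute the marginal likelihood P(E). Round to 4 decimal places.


P(E) = sum over models of P(M_i) * P(E|M_i)
= 0.3889*0.19 + 0.2778*0.02 + 0.3333*0.19
= 0.1428

0.1428


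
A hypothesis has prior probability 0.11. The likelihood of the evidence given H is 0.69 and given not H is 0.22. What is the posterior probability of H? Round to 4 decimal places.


Using Bayes' theorem:
P(E) = 0.11 * 0.69 + 0.89 * 0.22
P(E) = 0.2717
P(H|E) = (0.11 * 0.69) / 0.2717 = 0.2794

0.2794


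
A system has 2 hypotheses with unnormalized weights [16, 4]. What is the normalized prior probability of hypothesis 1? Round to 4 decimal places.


The normalized prior is the weight divided by the total.
Total weight = 20
P(H1) = 16 / 20 = 0.8

0.8


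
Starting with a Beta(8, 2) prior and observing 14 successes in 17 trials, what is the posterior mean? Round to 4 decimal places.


Posterior parameters: alpha = 8 + 14 = 22
beta = 2 + 3 = 5
Posterior mean = alpha / (alpha + beta) = 22 / 27
= 0.8148

0.8148


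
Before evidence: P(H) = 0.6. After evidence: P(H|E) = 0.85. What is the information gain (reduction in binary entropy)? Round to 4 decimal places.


Prior entropy = 0.971
Posterior entropy = 0.6098
Information gain = 0.971 - 0.6098 = 0.3611

0.3611


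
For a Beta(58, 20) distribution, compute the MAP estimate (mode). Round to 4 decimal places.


MAP = mode = (a-1)/(a+b-2)
= (58-1)/(58+20-2)
= 57/76 = 0.75

0.75


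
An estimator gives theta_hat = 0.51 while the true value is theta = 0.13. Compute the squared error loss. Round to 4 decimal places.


The squared error loss is (theta_hat - theta)^2
= (0.51 - 0.13)^2
= (0.38)^2 = 0.1444

0.1444
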